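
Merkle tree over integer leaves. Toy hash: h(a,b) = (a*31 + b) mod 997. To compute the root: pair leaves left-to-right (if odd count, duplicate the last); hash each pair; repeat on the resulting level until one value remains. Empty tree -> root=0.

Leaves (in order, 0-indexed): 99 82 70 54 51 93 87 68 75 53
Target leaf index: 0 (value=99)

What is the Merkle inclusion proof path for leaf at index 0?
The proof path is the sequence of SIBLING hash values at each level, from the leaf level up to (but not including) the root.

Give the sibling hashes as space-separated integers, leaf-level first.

L0 (leaves): [99, 82, 70, 54, 51, 93, 87, 68, 75, 53], target index=0
L1: h(99,82)=(99*31+82)%997=160 [pair 0] h(70,54)=(70*31+54)%997=230 [pair 1] h(51,93)=(51*31+93)%997=677 [pair 2] h(87,68)=(87*31+68)%997=771 [pair 3] h(75,53)=(75*31+53)%997=384 [pair 4] -> [160, 230, 677, 771, 384]
  Sibling for proof at L0: 82
L2: h(160,230)=(160*31+230)%997=205 [pair 0] h(677,771)=(677*31+771)%997=821 [pair 1] h(384,384)=(384*31+384)%997=324 [pair 2] -> [205, 821, 324]
  Sibling for proof at L1: 230
L3: h(205,821)=(205*31+821)%997=197 [pair 0] h(324,324)=(324*31+324)%997=398 [pair 1] -> [197, 398]
  Sibling for proof at L2: 821
L4: h(197,398)=(197*31+398)%997=523 [pair 0] -> [523]
  Sibling for proof at L3: 398
Root: 523
Proof path (sibling hashes from leaf to root): [82, 230, 821, 398]

Answer: 82 230 821 398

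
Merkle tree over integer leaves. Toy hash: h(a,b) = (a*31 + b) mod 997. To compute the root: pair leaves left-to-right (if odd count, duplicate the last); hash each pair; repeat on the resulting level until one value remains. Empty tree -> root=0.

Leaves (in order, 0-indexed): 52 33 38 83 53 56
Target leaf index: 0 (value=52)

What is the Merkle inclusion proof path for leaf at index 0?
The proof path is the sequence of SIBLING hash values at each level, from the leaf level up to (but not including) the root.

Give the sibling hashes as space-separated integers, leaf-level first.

Answer: 33 264 530

Derivation:
L0 (leaves): [52, 33, 38, 83, 53, 56], target index=0
L1: h(52,33)=(52*31+33)%997=648 [pair 0] h(38,83)=(38*31+83)%997=264 [pair 1] h(53,56)=(53*31+56)%997=702 [pair 2] -> [648, 264, 702]
  Sibling for proof at L0: 33
L2: h(648,264)=(648*31+264)%997=412 [pair 0] h(702,702)=(702*31+702)%997=530 [pair 1] -> [412, 530]
  Sibling for proof at L1: 264
L3: h(412,530)=(412*31+530)%997=341 [pair 0] -> [341]
  Sibling for proof at L2: 530
Root: 341
Proof path (sibling hashes from leaf to root): [33, 264, 530]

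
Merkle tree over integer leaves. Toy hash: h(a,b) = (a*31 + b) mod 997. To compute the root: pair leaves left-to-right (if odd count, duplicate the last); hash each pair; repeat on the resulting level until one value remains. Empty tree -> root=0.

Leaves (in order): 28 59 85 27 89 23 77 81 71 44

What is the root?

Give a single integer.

L0: [28, 59, 85, 27, 89, 23, 77, 81, 71, 44]
L1: h(28,59)=(28*31+59)%997=927 h(85,27)=(85*31+27)%997=668 h(89,23)=(89*31+23)%997=788 h(77,81)=(77*31+81)%997=474 h(71,44)=(71*31+44)%997=251 -> [927, 668, 788, 474, 251]
L2: h(927,668)=(927*31+668)%997=492 h(788,474)=(788*31+474)%997=974 h(251,251)=(251*31+251)%997=56 -> [492, 974, 56]
L3: h(492,974)=(492*31+974)%997=274 h(56,56)=(56*31+56)%997=795 -> [274, 795]
L4: h(274,795)=(274*31+795)%997=316 -> [316]

Answer: 316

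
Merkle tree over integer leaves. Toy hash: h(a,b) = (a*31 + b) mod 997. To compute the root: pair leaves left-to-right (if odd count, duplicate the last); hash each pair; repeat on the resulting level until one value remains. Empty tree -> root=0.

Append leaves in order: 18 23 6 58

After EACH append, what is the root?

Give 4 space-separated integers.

Answer: 18 581 257 309

Derivation:
After append 18 (leaves=[18]):
  L0: [18]
  root=18
After append 23 (leaves=[18, 23]):
  L0: [18, 23]
  L1: h(18,23)=(18*31+23)%997=581 -> [581]
  root=581
After append 6 (leaves=[18, 23, 6]):
  L0: [18, 23, 6]
  L1: h(18,23)=(18*31+23)%997=581 h(6,6)=(6*31+6)%997=192 -> [581, 192]
  L2: h(581,192)=(581*31+192)%997=257 -> [257]
  root=257
After append 58 (leaves=[18, 23, 6, 58]):
  L0: [18, 23, 6, 58]
  L1: h(18,23)=(18*31+23)%997=581 h(6,58)=(6*31+58)%997=244 -> [581, 244]
  L2: h(581,244)=(581*31+244)%997=309 -> [309]
  root=309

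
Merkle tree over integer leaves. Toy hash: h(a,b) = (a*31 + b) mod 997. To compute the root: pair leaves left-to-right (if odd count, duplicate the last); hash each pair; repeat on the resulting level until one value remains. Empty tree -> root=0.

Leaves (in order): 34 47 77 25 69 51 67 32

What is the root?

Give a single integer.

Answer: 450

Derivation:
L0: [34, 47, 77, 25, 69, 51, 67, 32]
L1: h(34,47)=(34*31+47)%997=104 h(77,25)=(77*31+25)%997=418 h(69,51)=(69*31+51)%997=196 h(67,32)=(67*31+32)%997=115 -> [104, 418, 196, 115]
L2: h(104,418)=(104*31+418)%997=651 h(196,115)=(196*31+115)%997=209 -> [651, 209]
L3: h(651,209)=(651*31+209)%997=450 -> [450]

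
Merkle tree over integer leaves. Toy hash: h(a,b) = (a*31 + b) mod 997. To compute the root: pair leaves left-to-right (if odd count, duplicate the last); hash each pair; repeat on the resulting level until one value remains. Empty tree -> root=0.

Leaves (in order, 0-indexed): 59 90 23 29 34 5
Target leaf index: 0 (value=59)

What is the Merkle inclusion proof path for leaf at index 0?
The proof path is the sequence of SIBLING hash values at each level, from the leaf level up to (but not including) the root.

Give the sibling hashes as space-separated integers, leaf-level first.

Answer: 90 742 987

Derivation:
L0 (leaves): [59, 90, 23, 29, 34, 5], target index=0
L1: h(59,90)=(59*31+90)%997=922 [pair 0] h(23,29)=(23*31+29)%997=742 [pair 1] h(34,5)=(34*31+5)%997=62 [pair 2] -> [922, 742, 62]
  Sibling for proof at L0: 90
L2: h(922,742)=(922*31+742)%997=411 [pair 0] h(62,62)=(62*31+62)%997=987 [pair 1] -> [411, 987]
  Sibling for proof at L1: 742
L3: h(411,987)=(411*31+987)%997=767 [pair 0] -> [767]
  Sibling for proof at L2: 987
Root: 767
Proof path (sibling hashes from leaf to root): [90, 742, 987]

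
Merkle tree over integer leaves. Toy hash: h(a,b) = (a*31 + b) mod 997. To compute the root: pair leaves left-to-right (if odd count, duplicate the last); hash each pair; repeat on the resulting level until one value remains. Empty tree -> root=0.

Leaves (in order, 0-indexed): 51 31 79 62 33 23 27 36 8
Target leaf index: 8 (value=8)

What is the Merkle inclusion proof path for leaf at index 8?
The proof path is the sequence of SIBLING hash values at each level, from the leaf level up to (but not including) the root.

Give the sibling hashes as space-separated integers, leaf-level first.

L0 (leaves): [51, 31, 79, 62, 33, 23, 27, 36, 8], target index=8
L1: h(51,31)=(51*31+31)%997=615 [pair 0] h(79,62)=(79*31+62)%997=517 [pair 1] h(33,23)=(33*31+23)%997=49 [pair 2] h(27,36)=(27*31+36)%997=873 [pair 3] h(8,8)=(8*31+8)%997=256 [pair 4] -> [615, 517, 49, 873, 256]
  Sibling for proof at L0: 8
L2: h(615,517)=(615*31+517)%997=639 [pair 0] h(49,873)=(49*31+873)%997=398 [pair 1] h(256,256)=(256*31+256)%997=216 [pair 2] -> [639, 398, 216]
  Sibling for proof at L1: 256
L3: h(639,398)=(639*31+398)%997=267 [pair 0] h(216,216)=(216*31+216)%997=930 [pair 1] -> [267, 930]
  Sibling for proof at L2: 216
L4: h(267,930)=(267*31+930)%997=234 [pair 0] -> [234]
  Sibling for proof at L3: 267
Root: 234
Proof path (sibling hashes from leaf to root): [8, 256, 216, 267]

Answer: 8 256 216 267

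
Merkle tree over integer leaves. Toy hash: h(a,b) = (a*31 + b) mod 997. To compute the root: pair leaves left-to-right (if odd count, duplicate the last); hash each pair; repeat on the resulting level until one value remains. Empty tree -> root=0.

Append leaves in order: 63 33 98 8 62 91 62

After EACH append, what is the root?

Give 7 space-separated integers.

Answer: 63 989 894 804 676 607 578

Derivation:
After append 63 (leaves=[63]):
  L0: [63]
  root=63
After append 33 (leaves=[63, 33]):
  L0: [63, 33]
  L1: h(63,33)=(63*31+33)%997=989 -> [989]
  root=989
After append 98 (leaves=[63, 33, 98]):
  L0: [63, 33, 98]
  L1: h(63,33)=(63*31+33)%997=989 h(98,98)=(98*31+98)%997=145 -> [989, 145]
  L2: h(989,145)=(989*31+145)%997=894 -> [894]
  root=894
After append 8 (leaves=[63, 33, 98, 8]):
  L0: [63, 33, 98, 8]
  L1: h(63,33)=(63*31+33)%997=989 h(98,8)=(98*31+8)%997=55 -> [989, 55]
  L2: h(989,55)=(989*31+55)%997=804 -> [804]
  root=804
After append 62 (leaves=[63, 33, 98, 8, 62]):
  L0: [63, 33, 98, 8, 62]
  L1: h(63,33)=(63*31+33)%997=989 h(98,8)=(98*31+8)%997=55 h(62,62)=(62*31+62)%997=987 -> [989, 55, 987]
  L2: h(989,55)=(989*31+55)%997=804 h(987,987)=(987*31+987)%997=677 -> [804, 677]
  L3: h(804,677)=(804*31+677)%997=676 -> [676]
  root=676
After append 91 (leaves=[63, 33, 98, 8, 62, 91]):
  L0: [63, 33, 98, 8, 62, 91]
  L1: h(63,33)=(63*31+33)%997=989 h(98,8)=(98*31+8)%997=55 h(62,91)=(62*31+91)%997=19 -> [989, 55, 19]
  L2: h(989,55)=(989*31+55)%997=804 h(19,19)=(19*31+19)%997=608 -> [804, 608]
  L3: h(804,608)=(804*31+608)%997=607 -> [607]
  root=607
After append 62 (leaves=[63, 33, 98, 8, 62, 91, 62]):
  L0: [63, 33, 98, 8, 62, 91, 62]
  L1: h(63,33)=(63*31+33)%997=989 h(98,8)=(98*31+8)%997=55 h(62,91)=(62*31+91)%997=19 h(62,62)=(62*31+62)%997=987 -> [989, 55, 19, 987]
  L2: h(989,55)=(989*31+55)%997=804 h(19,987)=(19*31+987)%997=579 -> [804, 579]
  L3: h(804,579)=(804*31+579)%997=578 -> [578]
  root=578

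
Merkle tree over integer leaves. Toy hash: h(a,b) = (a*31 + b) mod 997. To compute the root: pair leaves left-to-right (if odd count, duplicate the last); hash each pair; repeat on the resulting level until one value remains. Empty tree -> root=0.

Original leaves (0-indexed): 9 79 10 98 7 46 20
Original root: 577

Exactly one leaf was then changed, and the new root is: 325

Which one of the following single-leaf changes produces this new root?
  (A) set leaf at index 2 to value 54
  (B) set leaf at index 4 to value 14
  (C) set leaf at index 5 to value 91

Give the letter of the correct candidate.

Original leaves: [9, 79, 10, 98, 7, 46, 20]
Target new root: 325
Try each candidate change and compute the resulting root:
Candidate A: set leaf[2] = 54 -> leaves = [9, 79, 54, 98, 7, 46, 20]
  L0: [9, 79, 54, 98, 7, 46, 20]
  L1: h(9,79)=(9*31+79)%997=358 h(54,98)=(54*31+98)%997=775 h(7,46)=(7*31+46)%997=263 h(20,20)=(20*31+20)%997=640 -> [358, 775, 263, 640]
  L2: h(358,775)=(358*31+775)%997=906 h(263,640)=(263*31+640)%997=817 -> [906, 817]
  L3: h(906,817)=(906*31+817)%997=987 -> [987]
  root = 987 != target 325
Candidate B: set leaf[4] = 14 -> leaves = [9, 79, 10, 98, 14, 46, 20]
  L0: [9, 79, 10, 98, 14, 46, 20]
  L1: h(9,79)=(9*31+79)%997=358 h(10,98)=(10*31+98)%997=408 h(14,46)=(14*31+46)%997=480 h(20,20)=(20*31+20)%997=640 -> [358, 408, 480, 640]
  L2: h(358,408)=(358*31+408)%997=539 h(480,640)=(480*31+640)%997=565 -> [539, 565]
  L3: h(539,565)=(539*31+565)%997=325 -> [325]
  root = 325 == target 325  ** MATCH **
Candidate C: set leaf[5] = 91 -> leaves = [9, 79, 10, 98, 7, 91, 20]
  L0: [9, 79, 10, 98, 7, 91, 20]
  L1: h(9,79)=(9*31+79)%997=358 h(10,98)=(10*31+98)%997=408 h(7,91)=(7*31+91)%997=308 h(20,20)=(20*31+20)%997=640 -> [358, 408, 308, 640]
  L2: h(358,408)=(358*31+408)%997=539 h(308,640)=(308*31+640)%997=218 -> [539, 218]
  L3: h(539,218)=(539*31+218)%997=975 -> [975]
  root = 975 != target 325
Candidate B produces the target root.

Answer: B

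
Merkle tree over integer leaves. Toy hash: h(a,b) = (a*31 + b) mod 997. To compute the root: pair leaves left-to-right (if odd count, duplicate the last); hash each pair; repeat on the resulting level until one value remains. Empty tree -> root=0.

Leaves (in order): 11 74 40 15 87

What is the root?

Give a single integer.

L0: [11, 74, 40, 15, 87]
L1: h(11,74)=(11*31+74)%997=415 h(40,15)=(40*31+15)%997=258 h(87,87)=(87*31+87)%997=790 -> [415, 258, 790]
L2: h(415,258)=(415*31+258)%997=162 h(790,790)=(790*31+790)%997=355 -> [162, 355]
L3: h(162,355)=(162*31+355)%997=392 -> [392]

Answer: 392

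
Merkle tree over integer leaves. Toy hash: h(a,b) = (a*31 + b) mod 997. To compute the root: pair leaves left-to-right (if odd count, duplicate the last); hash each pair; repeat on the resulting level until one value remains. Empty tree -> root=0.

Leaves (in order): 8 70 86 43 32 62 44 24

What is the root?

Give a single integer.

Answer: 911

Derivation:
L0: [8, 70, 86, 43, 32, 62, 44, 24]
L1: h(8,70)=(8*31+70)%997=318 h(86,43)=(86*31+43)%997=715 h(32,62)=(32*31+62)%997=57 h(44,24)=(44*31+24)%997=391 -> [318, 715, 57, 391]
L2: h(318,715)=(318*31+715)%997=603 h(57,391)=(57*31+391)%997=164 -> [603, 164]
L3: h(603,164)=(603*31+164)%997=911 -> [911]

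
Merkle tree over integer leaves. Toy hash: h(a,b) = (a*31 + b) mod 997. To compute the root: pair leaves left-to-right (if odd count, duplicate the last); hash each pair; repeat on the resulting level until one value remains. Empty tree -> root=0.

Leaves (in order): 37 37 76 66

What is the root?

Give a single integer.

L0: [37, 37, 76, 66]
L1: h(37,37)=(37*31+37)%997=187 h(76,66)=(76*31+66)%997=428 -> [187, 428]
L2: h(187,428)=(187*31+428)%997=243 -> [243]

Answer: 243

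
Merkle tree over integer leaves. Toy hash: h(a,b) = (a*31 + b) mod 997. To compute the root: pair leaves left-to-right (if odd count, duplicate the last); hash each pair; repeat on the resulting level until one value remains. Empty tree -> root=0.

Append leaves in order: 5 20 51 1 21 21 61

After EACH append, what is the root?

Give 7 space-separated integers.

After append 5 (leaves=[5]):
  L0: [5]
  root=5
After append 20 (leaves=[5, 20]):
  L0: [5, 20]
  L1: h(5,20)=(5*31+20)%997=175 -> [175]
  root=175
After append 51 (leaves=[5, 20, 51]):
  L0: [5, 20, 51]
  L1: h(5,20)=(5*31+20)%997=175 h(51,51)=(51*31+51)%997=635 -> [175, 635]
  L2: h(175,635)=(175*31+635)%997=78 -> [78]
  root=78
After append 1 (leaves=[5, 20, 51, 1]):
  L0: [5, 20, 51, 1]
  L1: h(5,20)=(5*31+20)%997=175 h(51,1)=(51*31+1)%997=585 -> [175, 585]
  L2: h(175,585)=(175*31+585)%997=28 -> [28]
  root=28
After append 21 (leaves=[5, 20, 51, 1, 21]):
  L0: [5, 20, 51, 1, 21]
  L1: h(5,20)=(5*31+20)%997=175 h(51,1)=(51*31+1)%997=585 h(21,21)=(21*31+21)%997=672 -> [175, 585, 672]
  L2: h(175,585)=(175*31+585)%997=28 h(672,672)=(672*31+672)%997=567 -> [28, 567]
  L3: h(28,567)=(28*31+567)%997=438 -> [438]
  root=438
After append 21 (leaves=[5, 20, 51, 1, 21, 21]):
  L0: [5, 20, 51, 1, 21, 21]
  L1: h(5,20)=(5*31+20)%997=175 h(51,1)=(51*31+1)%997=585 h(21,21)=(21*31+21)%997=672 -> [175, 585, 672]
  L2: h(175,585)=(175*31+585)%997=28 h(672,672)=(672*31+672)%997=567 -> [28, 567]
  L3: h(28,567)=(28*31+567)%997=438 -> [438]
  root=438
After append 61 (leaves=[5, 20, 51, 1, 21, 21, 61]):
  L0: [5, 20, 51, 1, 21, 21, 61]
  L1: h(5,20)=(5*31+20)%997=175 h(51,1)=(51*31+1)%997=585 h(21,21)=(21*31+21)%997=672 h(61,61)=(61*31+61)%997=955 -> [175, 585, 672, 955]
  L2: h(175,585)=(175*31+585)%997=28 h(672,955)=(672*31+955)%997=850 -> [28, 850]
  L3: h(28,850)=(28*31+850)%997=721 -> [721]
  root=721

Answer: 5 175 78 28 438 438 721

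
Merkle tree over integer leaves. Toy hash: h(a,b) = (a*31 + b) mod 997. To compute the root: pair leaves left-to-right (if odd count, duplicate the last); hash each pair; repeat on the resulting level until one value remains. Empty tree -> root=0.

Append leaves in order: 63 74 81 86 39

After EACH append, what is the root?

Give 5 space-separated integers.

Answer: 63 33 624 629 612

Derivation:
After append 63 (leaves=[63]):
  L0: [63]
  root=63
After append 74 (leaves=[63, 74]):
  L0: [63, 74]
  L1: h(63,74)=(63*31+74)%997=33 -> [33]
  root=33
After append 81 (leaves=[63, 74, 81]):
  L0: [63, 74, 81]
  L1: h(63,74)=(63*31+74)%997=33 h(81,81)=(81*31+81)%997=598 -> [33, 598]
  L2: h(33,598)=(33*31+598)%997=624 -> [624]
  root=624
After append 86 (leaves=[63, 74, 81, 86]):
  L0: [63, 74, 81, 86]
  L1: h(63,74)=(63*31+74)%997=33 h(81,86)=(81*31+86)%997=603 -> [33, 603]
  L2: h(33,603)=(33*31+603)%997=629 -> [629]
  root=629
After append 39 (leaves=[63, 74, 81, 86, 39]):
  L0: [63, 74, 81, 86, 39]
  L1: h(63,74)=(63*31+74)%997=33 h(81,86)=(81*31+86)%997=603 h(39,39)=(39*31+39)%997=251 -> [33, 603, 251]
  L2: h(33,603)=(33*31+603)%997=629 h(251,251)=(251*31+251)%997=56 -> [629, 56]
  L3: h(629,56)=(629*31+56)%997=612 -> [612]
  root=612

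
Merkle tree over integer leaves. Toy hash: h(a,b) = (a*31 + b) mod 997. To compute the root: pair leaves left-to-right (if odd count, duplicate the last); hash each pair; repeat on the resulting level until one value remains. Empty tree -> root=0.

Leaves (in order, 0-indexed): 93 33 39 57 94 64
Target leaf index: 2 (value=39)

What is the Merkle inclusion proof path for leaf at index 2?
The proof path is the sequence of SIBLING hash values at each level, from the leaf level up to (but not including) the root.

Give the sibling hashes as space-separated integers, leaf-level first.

Answer: 57 922 581

Derivation:
L0 (leaves): [93, 33, 39, 57, 94, 64], target index=2
L1: h(93,33)=(93*31+33)%997=922 [pair 0] h(39,57)=(39*31+57)%997=269 [pair 1] h(94,64)=(94*31+64)%997=984 [pair 2] -> [922, 269, 984]
  Sibling for proof at L0: 57
L2: h(922,269)=(922*31+269)%997=935 [pair 0] h(984,984)=(984*31+984)%997=581 [pair 1] -> [935, 581]
  Sibling for proof at L1: 922
L3: h(935,581)=(935*31+581)%997=653 [pair 0] -> [653]
  Sibling for proof at L2: 581
Root: 653
Proof path (sibling hashes from leaf to root): [57, 922, 581]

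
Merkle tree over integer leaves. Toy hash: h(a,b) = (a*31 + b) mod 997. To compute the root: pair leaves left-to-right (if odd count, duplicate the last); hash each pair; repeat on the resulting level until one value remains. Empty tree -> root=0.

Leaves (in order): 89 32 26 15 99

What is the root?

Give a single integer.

L0: [89, 32, 26, 15, 99]
L1: h(89,32)=(89*31+32)%997=797 h(26,15)=(26*31+15)%997=821 h(99,99)=(99*31+99)%997=177 -> [797, 821, 177]
L2: h(797,821)=(797*31+821)%997=603 h(177,177)=(177*31+177)%997=679 -> [603, 679]
L3: h(603,679)=(603*31+679)%997=429 -> [429]

Answer: 429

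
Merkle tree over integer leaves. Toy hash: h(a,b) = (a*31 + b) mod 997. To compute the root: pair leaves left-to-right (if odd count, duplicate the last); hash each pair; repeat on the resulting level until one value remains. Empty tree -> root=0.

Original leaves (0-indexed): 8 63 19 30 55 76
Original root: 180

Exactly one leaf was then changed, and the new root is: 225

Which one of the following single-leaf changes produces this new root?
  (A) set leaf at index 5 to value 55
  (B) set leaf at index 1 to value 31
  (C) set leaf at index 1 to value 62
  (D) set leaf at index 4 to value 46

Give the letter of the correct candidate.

Original leaves: [8, 63, 19, 30, 55, 76]
Target new root: 225
Try each candidate change and compute the resulting root:
Candidate A: set leaf[5] = 55 -> leaves = [8, 63, 19, 30, 55, 55]
  L0: [8, 63, 19, 30, 55, 55]
  L1: h(8,63)=(8*31+63)%997=311 h(19,30)=(19*31+30)%997=619 h(55,55)=(55*31+55)%997=763 -> [311, 619, 763]
  L2: h(311,619)=(311*31+619)%997=290 h(763,763)=(763*31+763)%997=488 -> [290, 488]
  L3: h(290,488)=(290*31+488)%997=505 -> [505]
  root = 505 != target 225
Candidate B: set leaf[1] = 31 -> leaves = [8, 31, 19, 30, 55, 76]
  L0: [8, 31, 19, 30, 55, 76]
  L1: h(8,31)=(8*31+31)%997=279 h(19,30)=(19*31+30)%997=619 h(55,76)=(55*31+76)%997=784 -> [279, 619, 784]
  L2: h(279,619)=(279*31+619)%997=295 h(784,784)=(784*31+784)%997=163 -> [295, 163]
  L3: h(295,163)=(295*31+163)%997=335 -> [335]
  root = 335 != target 225
Candidate C: set leaf[1] = 62 -> leaves = [8, 62, 19, 30, 55, 76]
  L0: [8, 62, 19, 30, 55, 76]
  L1: h(8,62)=(8*31+62)%997=310 h(19,30)=(19*31+30)%997=619 h(55,76)=(55*31+76)%997=784 -> [310, 619, 784]
  L2: h(310,619)=(310*31+619)%997=259 h(784,784)=(784*31+784)%997=163 -> [259, 163]
  L3: h(259,163)=(259*31+163)%997=216 -> [216]
  root = 216 != target 225
Candidate D: set leaf[4] = 46 -> leaves = [8, 63, 19, 30, 46, 76]
  L0: [8, 63, 19, 30, 46, 76]
  L1: h(8,63)=(8*31+63)%997=311 h(19,30)=(19*31+30)%997=619 h(46,76)=(46*31+76)%997=505 -> [311, 619, 505]
  L2: h(311,619)=(311*31+619)%997=290 h(505,505)=(505*31+505)%997=208 -> [290, 208]
  L3: h(290,208)=(290*31+208)%997=225 -> [225]
  root = 225 == target 225  ** MATCH **
Candidate D produces the target root.

Answer: D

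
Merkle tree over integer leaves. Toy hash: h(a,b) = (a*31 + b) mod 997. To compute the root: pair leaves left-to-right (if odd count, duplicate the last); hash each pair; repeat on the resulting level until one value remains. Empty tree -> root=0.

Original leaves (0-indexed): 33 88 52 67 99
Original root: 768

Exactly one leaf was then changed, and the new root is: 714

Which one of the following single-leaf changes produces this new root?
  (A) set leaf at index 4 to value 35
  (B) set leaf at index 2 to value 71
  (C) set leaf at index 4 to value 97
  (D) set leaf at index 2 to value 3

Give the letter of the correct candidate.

Answer: C

Derivation:
Original leaves: [33, 88, 52, 67, 99]
Target new root: 714
Try each candidate change and compute the resulting root:
Candidate A: set leaf[4] = 35 -> leaves = [33, 88, 52, 67, 35]
  L0: [33, 88, 52, 67, 35]
  L1: h(33,88)=(33*31+88)%997=114 h(52,67)=(52*31+67)%997=682 h(35,35)=(35*31+35)%997=123 -> [114, 682, 123]
  L2: h(114,682)=(114*31+682)%997=228 h(123,123)=(123*31+123)%997=945 -> [228, 945]
  L3: h(228,945)=(228*31+945)%997=37 -> [37]
  root = 37 != target 714
Candidate B: set leaf[2] = 71 -> leaves = [33, 88, 71, 67, 99]
  L0: [33, 88, 71, 67, 99]
  L1: h(33,88)=(33*31+88)%997=114 h(71,67)=(71*31+67)%997=274 h(99,99)=(99*31+99)%997=177 -> [114, 274, 177]
  L2: h(114,274)=(114*31+274)%997=817 h(177,177)=(177*31+177)%997=679 -> [817, 679]
  L3: h(817,679)=(817*31+679)%997=84 -> [84]
  root = 84 != target 714
Candidate C: set leaf[4] = 97 -> leaves = [33, 88, 52, 67, 97]
  L0: [33, 88, 52, 67, 97]
  L1: h(33,88)=(33*31+88)%997=114 h(52,67)=(52*31+67)%997=682 h(97,97)=(97*31+97)%997=113 -> [114, 682, 113]
  L2: h(114,682)=(114*31+682)%997=228 h(113,113)=(113*31+113)%997=625 -> [228, 625]
  L3: h(228,625)=(228*31+625)%997=714 -> [714]
  root = 714 == target 714  ** MATCH **
Candidate D: set leaf[2] = 3 -> leaves = [33, 88, 3, 67, 99]
  L0: [33, 88, 3, 67, 99]
  L1: h(33,88)=(33*31+88)%997=114 h(3,67)=(3*31+67)%997=160 h(99,99)=(99*31+99)%997=177 -> [114, 160, 177]
  L2: h(114,160)=(114*31+160)%997=703 h(177,177)=(177*31+177)%997=679 -> [703, 679]
  L3: h(703,679)=(703*31+679)%997=538 -> [538]
  root = 538 != target 714
Candidate C produces the target root.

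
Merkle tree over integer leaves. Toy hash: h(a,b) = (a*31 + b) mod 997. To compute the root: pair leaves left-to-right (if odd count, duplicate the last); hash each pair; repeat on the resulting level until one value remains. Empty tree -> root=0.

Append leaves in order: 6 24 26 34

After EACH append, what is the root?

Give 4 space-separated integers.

After append 6 (leaves=[6]):
  L0: [6]
  root=6
After append 24 (leaves=[6, 24]):
  L0: [6, 24]
  L1: h(6,24)=(6*31+24)%997=210 -> [210]
  root=210
After append 26 (leaves=[6, 24, 26]):
  L0: [6, 24, 26]
  L1: h(6,24)=(6*31+24)%997=210 h(26,26)=(26*31+26)%997=832 -> [210, 832]
  L2: h(210,832)=(210*31+832)%997=363 -> [363]
  root=363
After append 34 (leaves=[6, 24, 26, 34]):
  L0: [6, 24, 26, 34]
  L1: h(6,24)=(6*31+24)%997=210 h(26,34)=(26*31+34)%997=840 -> [210, 840]
  L2: h(210,840)=(210*31+840)%997=371 -> [371]
  root=371

Answer: 6 210 363 371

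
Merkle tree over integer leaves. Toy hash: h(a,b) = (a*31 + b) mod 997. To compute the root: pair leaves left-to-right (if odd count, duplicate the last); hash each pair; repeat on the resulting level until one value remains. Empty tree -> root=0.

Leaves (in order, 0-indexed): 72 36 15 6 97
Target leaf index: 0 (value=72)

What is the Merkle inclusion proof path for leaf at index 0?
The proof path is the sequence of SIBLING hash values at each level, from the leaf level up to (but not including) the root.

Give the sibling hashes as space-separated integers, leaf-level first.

L0 (leaves): [72, 36, 15, 6, 97], target index=0
L1: h(72,36)=(72*31+36)%997=274 [pair 0] h(15,6)=(15*31+6)%997=471 [pair 1] h(97,97)=(97*31+97)%997=113 [pair 2] -> [274, 471, 113]
  Sibling for proof at L0: 36
L2: h(274,471)=(274*31+471)%997=989 [pair 0] h(113,113)=(113*31+113)%997=625 [pair 1] -> [989, 625]
  Sibling for proof at L1: 471
L3: h(989,625)=(989*31+625)%997=377 [pair 0] -> [377]
  Sibling for proof at L2: 625
Root: 377
Proof path (sibling hashes from leaf to root): [36, 471, 625]

Answer: 36 471 625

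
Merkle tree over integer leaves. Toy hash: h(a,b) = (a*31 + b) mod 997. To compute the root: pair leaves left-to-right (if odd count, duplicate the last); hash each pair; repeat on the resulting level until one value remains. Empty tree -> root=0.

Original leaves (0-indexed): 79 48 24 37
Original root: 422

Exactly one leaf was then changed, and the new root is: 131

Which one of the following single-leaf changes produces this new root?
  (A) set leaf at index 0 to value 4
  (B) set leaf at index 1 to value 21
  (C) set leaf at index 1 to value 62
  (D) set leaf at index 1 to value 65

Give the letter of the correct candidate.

Original leaves: [79, 48, 24, 37]
Target new root: 131
Try each candidate change and compute the resulting root:
Candidate A: set leaf[0] = 4 -> leaves = [4, 48, 24, 37]
  L0: [4, 48, 24, 37]
  L1: h(4,48)=(4*31+48)%997=172 h(24,37)=(24*31+37)%997=781 -> [172, 781]
  L2: h(172,781)=(172*31+781)%997=131 -> [131]
  root = 131 == target 131  ** MATCH **
Candidate B: set leaf[1] = 21 -> leaves = [79, 21, 24, 37]
  L0: [79, 21, 24, 37]
  L1: h(79,21)=(79*31+21)%997=476 h(24,37)=(24*31+37)%997=781 -> [476, 781]
  L2: h(476,781)=(476*31+781)%997=582 -> [582]
  root = 582 != target 131
Candidate C: set leaf[1] = 62 -> leaves = [79, 62, 24, 37]
  L0: [79, 62, 24, 37]
  L1: h(79,62)=(79*31+62)%997=517 h(24,37)=(24*31+37)%997=781 -> [517, 781]
  L2: h(517,781)=(517*31+781)%997=856 -> [856]
  root = 856 != target 131
Candidate D: set leaf[1] = 65 -> leaves = [79, 65, 24, 37]
  L0: [79, 65, 24, 37]
  L1: h(79,65)=(79*31+65)%997=520 h(24,37)=(24*31+37)%997=781 -> [520, 781]
  L2: h(520,781)=(520*31+781)%997=949 -> [949]
  root = 949 != target 131
Candidate A produces the target root.

Answer: A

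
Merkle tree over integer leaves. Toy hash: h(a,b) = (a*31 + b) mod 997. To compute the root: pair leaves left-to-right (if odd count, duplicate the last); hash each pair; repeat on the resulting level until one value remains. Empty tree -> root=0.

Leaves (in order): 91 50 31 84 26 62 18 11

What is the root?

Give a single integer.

L0: [91, 50, 31, 84, 26, 62, 18, 11]
L1: h(91,50)=(91*31+50)%997=877 h(31,84)=(31*31+84)%997=48 h(26,62)=(26*31+62)%997=868 h(18,11)=(18*31+11)%997=569 -> [877, 48, 868, 569]
L2: h(877,48)=(877*31+48)%997=316 h(868,569)=(868*31+569)%997=558 -> [316, 558]
L3: h(316,558)=(316*31+558)%997=384 -> [384]

Answer: 384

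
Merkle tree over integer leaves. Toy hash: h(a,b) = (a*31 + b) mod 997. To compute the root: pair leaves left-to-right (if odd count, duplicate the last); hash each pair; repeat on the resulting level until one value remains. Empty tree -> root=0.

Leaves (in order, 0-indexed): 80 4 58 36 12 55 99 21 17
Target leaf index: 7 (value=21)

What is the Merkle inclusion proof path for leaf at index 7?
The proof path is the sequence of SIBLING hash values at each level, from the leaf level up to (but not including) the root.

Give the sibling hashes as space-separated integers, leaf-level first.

L0 (leaves): [80, 4, 58, 36, 12, 55, 99, 21, 17], target index=7
L1: h(80,4)=(80*31+4)%997=490 [pair 0] h(58,36)=(58*31+36)%997=837 [pair 1] h(12,55)=(12*31+55)%997=427 [pair 2] h(99,21)=(99*31+21)%997=99 [pair 3] h(17,17)=(17*31+17)%997=544 [pair 4] -> [490, 837, 427, 99, 544]
  Sibling for proof at L0: 99
L2: h(490,837)=(490*31+837)%997=75 [pair 0] h(427,99)=(427*31+99)%997=375 [pair 1] h(544,544)=(544*31+544)%997=459 [pair 2] -> [75, 375, 459]
  Sibling for proof at L1: 427
L3: h(75,375)=(75*31+375)%997=706 [pair 0] h(459,459)=(459*31+459)%997=730 [pair 1] -> [706, 730]
  Sibling for proof at L2: 75
L4: h(706,730)=(706*31+730)%997=682 [pair 0] -> [682]
  Sibling for proof at L3: 730
Root: 682
Proof path (sibling hashes from leaf to root): [99, 427, 75, 730]

Answer: 99 427 75 730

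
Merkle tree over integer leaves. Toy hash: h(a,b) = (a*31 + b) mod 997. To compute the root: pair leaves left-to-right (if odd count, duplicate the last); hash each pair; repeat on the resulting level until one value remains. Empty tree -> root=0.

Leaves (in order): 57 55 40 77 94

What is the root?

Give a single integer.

L0: [57, 55, 40, 77, 94]
L1: h(57,55)=(57*31+55)%997=825 h(40,77)=(40*31+77)%997=320 h(94,94)=(94*31+94)%997=17 -> [825, 320, 17]
L2: h(825,320)=(825*31+320)%997=970 h(17,17)=(17*31+17)%997=544 -> [970, 544]
L3: h(970,544)=(970*31+544)%997=704 -> [704]

Answer: 704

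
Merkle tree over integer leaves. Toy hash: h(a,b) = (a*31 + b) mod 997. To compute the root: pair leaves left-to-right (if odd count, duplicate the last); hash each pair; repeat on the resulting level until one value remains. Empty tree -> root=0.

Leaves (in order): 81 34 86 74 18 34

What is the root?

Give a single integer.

L0: [81, 34, 86, 74, 18, 34]
L1: h(81,34)=(81*31+34)%997=551 h(86,74)=(86*31+74)%997=746 h(18,34)=(18*31+34)%997=592 -> [551, 746, 592]
L2: h(551,746)=(551*31+746)%997=878 h(592,592)=(592*31+592)%997=1 -> [878, 1]
L3: h(878,1)=(878*31+1)%997=300 -> [300]

Answer: 300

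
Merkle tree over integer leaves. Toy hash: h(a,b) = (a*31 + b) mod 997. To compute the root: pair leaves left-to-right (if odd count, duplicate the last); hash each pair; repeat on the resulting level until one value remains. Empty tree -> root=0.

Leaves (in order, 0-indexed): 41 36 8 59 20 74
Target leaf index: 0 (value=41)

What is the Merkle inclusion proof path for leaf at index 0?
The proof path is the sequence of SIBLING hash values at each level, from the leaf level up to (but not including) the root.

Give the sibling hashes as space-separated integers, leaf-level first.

Answer: 36 307 274

Derivation:
L0 (leaves): [41, 36, 8, 59, 20, 74], target index=0
L1: h(41,36)=(41*31+36)%997=310 [pair 0] h(8,59)=(8*31+59)%997=307 [pair 1] h(20,74)=(20*31+74)%997=694 [pair 2] -> [310, 307, 694]
  Sibling for proof at L0: 36
L2: h(310,307)=(310*31+307)%997=944 [pair 0] h(694,694)=(694*31+694)%997=274 [pair 1] -> [944, 274]
  Sibling for proof at L1: 307
L3: h(944,274)=(944*31+274)%997=625 [pair 0] -> [625]
  Sibling for proof at L2: 274
Root: 625
Proof path (sibling hashes from leaf to root): [36, 307, 274]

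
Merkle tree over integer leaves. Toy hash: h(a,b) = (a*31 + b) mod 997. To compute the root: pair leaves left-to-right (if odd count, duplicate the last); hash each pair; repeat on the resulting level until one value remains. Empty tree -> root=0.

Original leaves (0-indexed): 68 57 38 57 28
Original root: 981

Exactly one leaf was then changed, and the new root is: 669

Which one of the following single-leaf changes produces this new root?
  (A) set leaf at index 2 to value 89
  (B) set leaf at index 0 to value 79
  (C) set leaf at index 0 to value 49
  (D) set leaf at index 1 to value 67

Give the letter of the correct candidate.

Answer: B

Derivation:
Original leaves: [68, 57, 38, 57, 28]
Target new root: 669
Try each candidate change and compute the resulting root:
Candidate A: set leaf[2] = 89 -> leaves = [68, 57, 89, 57, 28]
  L0: [68, 57, 89, 57, 28]
  L1: h(68,57)=(68*31+57)%997=171 h(89,57)=(89*31+57)%997=822 h(28,28)=(28*31+28)%997=896 -> [171, 822, 896]
  L2: h(171,822)=(171*31+822)%997=141 h(896,896)=(896*31+896)%997=756 -> [141, 756]
  L3: h(141,756)=(141*31+756)%997=142 -> [142]
  root = 142 != target 669
Candidate B: set leaf[0] = 79 -> leaves = [79, 57, 38, 57, 28]
  L0: [79, 57, 38, 57, 28]
  L1: h(79,57)=(79*31+57)%997=512 h(38,57)=(38*31+57)%997=238 h(28,28)=(28*31+28)%997=896 -> [512, 238, 896]
  L2: h(512,238)=(512*31+238)%997=158 h(896,896)=(896*31+896)%997=756 -> [158, 756]
  L3: h(158,756)=(158*31+756)%997=669 -> [669]
  root = 669 == target 669  ** MATCH **
Candidate C: set leaf[0] = 49 -> leaves = [49, 57, 38, 57, 28]
  L0: [49, 57, 38, 57, 28]
  L1: h(49,57)=(49*31+57)%997=579 h(38,57)=(38*31+57)%997=238 h(28,28)=(28*31+28)%997=896 -> [579, 238, 896]
  L2: h(579,238)=(579*31+238)%997=241 h(896,896)=(896*31+896)%997=756 -> [241, 756]
  L3: h(241,756)=(241*31+756)%997=251 -> [251]
  root = 251 != target 669
Candidate D: set leaf[1] = 67 -> leaves = [68, 67, 38, 57, 28]
  L0: [68, 67, 38, 57, 28]
  L1: h(68,67)=(68*31+67)%997=181 h(38,57)=(38*31+57)%997=238 h(28,28)=(28*31+28)%997=896 -> [181, 238, 896]
  L2: h(181,238)=(181*31+238)%997=864 h(896,896)=(896*31+896)%997=756 -> [864, 756]
  L3: h(864,756)=(864*31+756)%997=621 -> [621]
  root = 621 != target 669
Candidate B produces the target root.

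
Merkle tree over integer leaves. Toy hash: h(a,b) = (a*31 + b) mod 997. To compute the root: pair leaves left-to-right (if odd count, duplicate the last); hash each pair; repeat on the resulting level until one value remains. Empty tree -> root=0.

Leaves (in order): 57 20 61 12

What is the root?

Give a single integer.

L0: [57, 20, 61, 12]
L1: h(57,20)=(57*31+20)%997=790 h(61,12)=(61*31+12)%997=906 -> [790, 906]
L2: h(790,906)=(790*31+906)%997=471 -> [471]

Answer: 471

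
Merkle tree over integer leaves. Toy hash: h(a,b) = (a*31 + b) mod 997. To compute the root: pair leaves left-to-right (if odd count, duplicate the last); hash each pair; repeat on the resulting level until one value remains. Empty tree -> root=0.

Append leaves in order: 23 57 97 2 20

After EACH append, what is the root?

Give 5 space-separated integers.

After append 23 (leaves=[23]):
  L0: [23]
  root=23
After append 57 (leaves=[23, 57]):
  L0: [23, 57]
  L1: h(23,57)=(23*31+57)%997=770 -> [770]
  root=770
After append 97 (leaves=[23, 57, 97]):
  L0: [23, 57, 97]
  L1: h(23,57)=(23*31+57)%997=770 h(97,97)=(97*31+97)%997=113 -> [770, 113]
  L2: h(770,113)=(770*31+113)%997=55 -> [55]
  root=55
After append 2 (leaves=[23, 57, 97, 2]):
  L0: [23, 57, 97, 2]
  L1: h(23,57)=(23*31+57)%997=770 h(97,2)=(97*31+2)%997=18 -> [770, 18]
  L2: h(770,18)=(770*31+18)%997=957 -> [957]
  root=957
After append 20 (leaves=[23, 57, 97, 2, 20]):
  L0: [23, 57, 97, 2, 20]
  L1: h(23,57)=(23*31+57)%997=770 h(97,2)=(97*31+2)%997=18 h(20,20)=(20*31+20)%997=640 -> [770, 18, 640]
  L2: h(770,18)=(770*31+18)%997=957 h(640,640)=(640*31+640)%997=540 -> [957, 540]
  L3: h(957,540)=(957*31+540)%997=297 -> [297]
  root=297

Answer: 23 770 55 957 297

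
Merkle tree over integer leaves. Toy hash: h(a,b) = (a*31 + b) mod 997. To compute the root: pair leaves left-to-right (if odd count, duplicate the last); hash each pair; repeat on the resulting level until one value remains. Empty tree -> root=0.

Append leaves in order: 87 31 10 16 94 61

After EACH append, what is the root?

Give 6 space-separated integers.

After append 87 (leaves=[87]):
  L0: [87]
  root=87
After append 31 (leaves=[87, 31]):
  L0: [87, 31]
  L1: h(87,31)=(87*31+31)%997=734 -> [734]
  root=734
After append 10 (leaves=[87, 31, 10]):
  L0: [87, 31, 10]
  L1: h(87,31)=(87*31+31)%997=734 h(10,10)=(10*31+10)%997=320 -> [734, 320]
  L2: h(734,320)=(734*31+320)%997=143 -> [143]
  root=143
After append 16 (leaves=[87, 31, 10, 16]):
  L0: [87, 31, 10, 16]
  L1: h(87,31)=(87*31+31)%997=734 h(10,16)=(10*31+16)%997=326 -> [734, 326]
  L2: h(734,326)=(734*31+326)%997=149 -> [149]
  root=149
After append 94 (leaves=[87, 31, 10, 16, 94]):
  L0: [87, 31, 10, 16, 94]
  L1: h(87,31)=(87*31+31)%997=734 h(10,16)=(10*31+16)%997=326 h(94,94)=(94*31+94)%997=17 -> [734, 326, 17]
  L2: h(734,326)=(734*31+326)%997=149 h(17,17)=(17*31+17)%997=544 -> [149, 544]
  L3: h(149,544)=(149*31+544)%997=178 -> [178]
  root=178
After append 61 (leaves=[87, 31, 10, 16, 94, 61]):
  L0: [87, 31, 10, 16, 94, 61]
  L1: h(87,31)=(87*31+31)%997=734 h(10,16)=(10*31+16)%997=326 h(94,61)=(94*31+61)%997=981 -> [734, 326, 981]
  L2: h(734,326)=(734*31+326)%997=149 h(981,981)=(981*31+981)%997=485 -> [149, 485]
  L3: h(149,485)=(149*31+485)%997=119 -> [119]
  root=119

Answer: 87 734 143 149 178 119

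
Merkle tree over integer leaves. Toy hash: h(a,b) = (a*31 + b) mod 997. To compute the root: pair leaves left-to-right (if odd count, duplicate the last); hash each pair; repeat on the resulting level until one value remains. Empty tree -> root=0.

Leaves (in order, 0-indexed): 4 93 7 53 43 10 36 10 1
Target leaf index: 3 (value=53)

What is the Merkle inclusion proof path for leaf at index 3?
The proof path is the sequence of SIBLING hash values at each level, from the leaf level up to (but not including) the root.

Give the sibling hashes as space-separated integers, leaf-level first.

Answer: 7 217 885 864

Derivation:
L0 (leaves): [4, 93, 7, 53, 43, 10, 36, 10, 1], target index=3
L1: h(4,93)=(4*31+93)%997=217 [pair 0] h(7,53)=(7*31+53)%997=270 [pair 1] h(43,10)=(43*31+10)%997=346 [pair 2] h(36,10)=(36*31+10)%997=129 [pair 3] h(1,1)=(1*31+1)%997=32 [pair 4] -> [217, 270, 346, 129, 32]
  Sibling for proof at L0: 7
L2: h(217,270)=(217*31+270)%997=18 [pair 0] h(346,129)=(346*31+129)%997=885 [pair 1] h(32,32)=(32*31+32)%997=27 [pair 2] -> [18, 885, 27]
  Sibling for proof at L1: 217
L3: h(18,885)=(18*31+885)%997=446 [pair 0] h(27,27)=(27*31+27)%997=864 [pair 1] -> [446, 864]
  Sibling for proof at L2: 885
L4: h(446,864)=(446*31+864)%997=732 [pair 0] -> [732]
  Sibling for proof at L3: 864
Root: 732
Proof path (sibling hashes from leaf to root): [7, 217, 885, 864]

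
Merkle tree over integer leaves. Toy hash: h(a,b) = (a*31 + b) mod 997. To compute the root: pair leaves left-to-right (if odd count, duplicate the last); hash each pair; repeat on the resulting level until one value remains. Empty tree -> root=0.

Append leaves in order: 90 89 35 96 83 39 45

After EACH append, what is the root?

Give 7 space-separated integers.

Answer: 90 885 639 700 13 599 424

Derivation:
After append 90 (leaves=[90]):
  L0: [90]
  root=90
After append 89 (leaves=[90, 89]):
  L0: [90, 89]
  L1: h(90,89)=(90*31+89)%997=885 -> [885]
  root=885
After append 35 (leaves=[90, 89, 35]):
  L0: [90, 89, 35]
  L1: h(90,89)=(90*31+89)%997=885 h(35,35)=(35*31+35)%997=123 -> [885, 123]
  L2: h(885,123)=(885*31+123)%997=639 -> [639]
  root=639
After append 96 (leaves=[90, 89, 35, 96]):
  L0: [90, 89, 35, 96]
  L1: h(90,89)=(90*31+89)%997=885 h(35,96)=(35*31+96)%997=184 -> [885, 184]
  L2: h(885,184)=(885*31+184)%997=700 -> [700]
  root=700
After append 83 (leaves=[90, 89, 35, 96, 83]):
  L0: [90, 89, 35, 96, 83]
  L1: h(90,89)=(90*31+89)%997=885 h(35,96)=(35*31+96)%997=184 h(83,83)=(83*31+83)%997=662 -> [885, 184, 662]
  L2: h(885,184)=(885*31+184)%997=700 h(662,662)=(662*31+662)%997=247 -> [700, 247]
  L3: h(700,247)=(700*31+247)%997=13 -> [13]
  root=13
After append 39 (leaves=[90, 89, 35, 96, 83, 39]):
  L0: [90, 89, 35, 96, 83, 39]
  L1: h(90,89)=(90*31+89)%997=885 h(35,96)=(35*31+96)%997=184 h(83,39)=(83*31+39)%997=618 -> [885, 184, 618]
  L2: h(885,184)=(885*31+184)%997=700 h(618,618)=(618*31+618)%997=833 -> [700, 833]
  L3: h(700,833)=(700*31+833)%997=599 -> [599]
  root=599
After append 45 (leaves=[90, 89, 35, 96, 83, 39, 45]):
  L0: [90, 89, 35, 96, 83, 39, 45]
  L1: h(90,89)=(90*31+89)%997=885 h(35,96)=(35*31+96)%997=184 h(83,39)=(83*31+39)%997=618 h(45,45)=(45*31+45)%997=443 -> [885, 184, 618, 443]
  L2: h(885,184)=(885*31+184)%997=700 h(618,443)=(618*31+443)%997=658 -> [700, 658]
  L3: h(700,658)=(700*31+658)%997=424 -> [424]
  root=424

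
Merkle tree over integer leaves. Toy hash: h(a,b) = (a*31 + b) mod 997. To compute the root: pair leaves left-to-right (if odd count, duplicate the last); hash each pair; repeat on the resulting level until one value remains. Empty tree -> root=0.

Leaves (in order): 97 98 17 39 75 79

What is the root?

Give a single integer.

Answer: 640

Derivation:
L0: [97, 98, 17, 39, 75, 79]
L1: h(97,98)=(97*31+98)%997=114 h(17,39)=(17*31+39)%997=566 h(75,79)=(75*31+79)%997=410 -> [114, 566, 410]
L2: h(114,566)=(114*31+566)%997=112 h(410,410)=(410*31+410)%997=159 -> [112, 159]
L3: h(112,159)=(112*31+159)%997=640 -> [640]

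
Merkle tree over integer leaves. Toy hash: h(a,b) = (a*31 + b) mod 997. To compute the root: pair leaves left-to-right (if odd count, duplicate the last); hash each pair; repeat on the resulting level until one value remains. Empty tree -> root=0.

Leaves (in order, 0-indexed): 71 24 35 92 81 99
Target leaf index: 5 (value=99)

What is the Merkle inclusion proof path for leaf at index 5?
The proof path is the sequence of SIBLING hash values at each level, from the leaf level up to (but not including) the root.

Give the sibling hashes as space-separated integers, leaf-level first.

L0 (leaves): [71, 24, 35, 92, 81, 99], target index=5
L1: h(71,24)=(71*31+24)%997=231 [pair 0] h(35,92)=(35*31+92)%997=180 [pair 1] h(81,99)=(81*31+99)%997=616 [pair 2] -> [231, 180, 616]
  Sibling for proof at L0: 81
L2: h(231,180)=(231*31+180)%997=362 [pair 0] h(616,616)=(616*31+616)%997=769 [pair 1] -> [362, 769]
  Sibling for proof at L1: 616
L3: h(362,769)=(362*31+769)%997=27 [pair 0] -> [27]
  Sibling for proof at L2: 362
Root: 27
Proof path (sibling hashes from leaf to root): [81, 616, 362]

Answer: 81 616 362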